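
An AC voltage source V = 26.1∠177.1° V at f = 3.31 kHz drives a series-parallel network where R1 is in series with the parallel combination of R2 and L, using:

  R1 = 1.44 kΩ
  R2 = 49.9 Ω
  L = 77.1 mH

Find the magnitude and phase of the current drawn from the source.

Step 1 — Angular frequency: ω = 2π·f = 2π·3310 = 2.08e+04 rad/s.
Step 2 — Component impedances:
  R1: Z = R = 1440 Ω
  R2: Z = R = 49.9 Ω
  L: Z = jωL = j·2.08e+04·0.0771 = 0 + j1603 Ω
Step 3 — Parallel branch: R2 || L = 1/(1/R2 + 1/L) = 49.85 + j1.551 Ω.
Step 4 — Series with R1: Z_total = R1 + (R2 || L) = 1490 + j1.551 Ω = 1490∠0.1° Ω.
Step 5 — Source phasor: V = 26.1∠177.1° V = -26.07 + j1.32 V.
Step 6 — Ohm's law: I = V / Z_total = (-26.07 + j1.32) / (1490 + j1.551) = -0.0175 + j0.0009045 A.
Step 7 — Convert to polar: |I| = 0.01752 A, ∠I = 177.0°.

I = 0.01752∠177.0° A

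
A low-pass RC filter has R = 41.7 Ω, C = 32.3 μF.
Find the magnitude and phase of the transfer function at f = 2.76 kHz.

Step 1 — Angular frequency: ω = 2π·2760 = 1.734e+04 rad/s.
Step 2 — Transfer function: H(jω) = 1/(1 + jωRC).
Step 3 — Denominator: 1 + jωRC = 1 + j·1.734e+04·41.7·3.23e-05 = 1 + j23.36.
Step 4 — H = 0.00183 - j0.04273.
Step 5 — Magnitude: |H| = 0.04277 (-27.4 dB); phase: φ = -87.5°.

|H| = 0.04277 (-27.4 dB), φ = -87.5°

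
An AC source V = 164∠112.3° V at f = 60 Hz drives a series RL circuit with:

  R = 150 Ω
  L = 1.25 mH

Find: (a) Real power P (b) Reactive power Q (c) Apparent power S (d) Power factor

Step 1 — Angular frequency: ω = 2π·f = 2π·60 = 377 rad/s.
Step 2 — Component impedances:
  R: Z = R = 150 Ω
  L: Z = jωL = j·377·0.00125 = 0 + j0.4712 Ω
Step 3 — Series combination: Z_total = R + L = 150 + j0.4712 Ω = 150∠0.2° Ω.
Step 4 — Source phasor: V = 164∠112.3° V = -62.23 + j151.7 V.
Step 5 — Current: I = V / Z = -0.4117 + j1.013 A = 1.093∠112.1° A.
Step 6 — Complex power: S = V·I* = 179.3 + j0.5633 VA.
Step 7 — Real power: P = Re(S) = 179.3 W.
Step 8 — Reactive power: Q = Im(S) = 0.5633 VAR.
Step 9 — Apparent power: |S| = 179.3 VA.
Step 10 — Power factor: PF = P/|S| = 1 (lagging).

(a) P = 179.3 W  (b) Q = 0.5633 VAR  (c) S = 179.3 VA  (d) PF = 1 (lagging)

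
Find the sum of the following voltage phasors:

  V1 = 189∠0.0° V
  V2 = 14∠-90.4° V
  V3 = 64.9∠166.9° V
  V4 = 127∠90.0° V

Step 1 — Convert each phasor to rectangular form:
  V1 = 189·(cos(0.0°) + j·sin(0.0°)) = 189 V
  V2 = 14·(cos(-90.4°) + j·sin(-90.4°)) = -0.09774 - j14 V
  V3 = 64.9·(cos(166.9°) + j·sin(166.9°)) = -63.21 + j14.71 V
  V4 = 127·(cos(90.0°) + j·sin(90.0°)) = 0 + j127 V
Step 2 — Sum components: V_total = 125.7 + j127.7 V.
Step 3 — Convert to polar: |V_total| = 179.2 V, ∠V_total = 45.5°.

V_total = 179.2∠45.5° V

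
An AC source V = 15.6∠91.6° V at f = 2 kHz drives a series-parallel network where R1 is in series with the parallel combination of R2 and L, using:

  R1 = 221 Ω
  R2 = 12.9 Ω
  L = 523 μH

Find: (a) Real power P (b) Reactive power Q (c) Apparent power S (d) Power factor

Step 1 — Angular frequency: ω = 2π·f = 2π·2000 = 1.257e+04 rad/s.
Step 2 — Component impedances:
  R1: Z = R = 221 Ω
  R2: Z = R = 12.9 Ω
  L: Z = jωL = j·1.257e+04·0.000523 = 0 + j6.572 Ω
Step 3 — Parallel branch: R2 || L = 1/(1/R2 + 1/L) = 2.658 + j5.218 Ω.
Step 4 — Series with R1: Z_total = R1 + (R2 || L) = 223.7 + j5.218 Ω = 223.7∠1.3° Ω.
Step 5 — Source phasor: V = 15.6∠91.6° V = -0.4356 + j15.59 V.
Step 6 — Current: I = V / Z = -0.0003208 + j0.06973 A = 0.06973∠90.3° A.
Step 7 — Complex power: S = V·I* = 1.087 + j0.02537 VA.
Step 8 — Real power: P = Re(S) = 1.087 W.
Step 9 — Reactive power: Q = Im(S) = 0.02537 VAR.
Step 10 — Apparent power: |S| = 1.088 VA.
Step 11 — Power factor: PF = P/|S| = 0.9997 (lagging).

(a) P = 1.087 W  (b) Q = 0.02537 VAR  (c) S = 1.088 VA  (d) PF = 0.9997 (lagging)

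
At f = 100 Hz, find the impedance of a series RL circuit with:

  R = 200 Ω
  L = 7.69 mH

Step 1 — Angular frequency: ω = 2π·f = 2π·100 = 628.3 rad/s.
Step 2 — Component impedances:
  R: Z = R = 200 Ω
  L: Z = jωL = j·628.3·0.00769 = 0 + j4.832 Ω
Step 3 — Series combination: Z_total = R + L = 200 + j4.832 Ω = 200.1∠1.4° Ω.

Z = 200 + j4.832 Ω = 200.1∠1.4° Ω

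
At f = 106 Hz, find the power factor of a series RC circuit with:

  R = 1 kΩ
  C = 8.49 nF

Step 1 — Angular frequency: ω = 2π·f = 2π·106 = 666 rad/s.
Step 2 — Component impedances:
  R: Z = R = 1000 Ω
  C: Z = 1/(jωC) = -j/(ω·C) = 0 - j1.769e+05 Ω
Step 3 — Series combination: Z_total = R + C = 1000 - j1.769e+05 Ω = 1.769e+05∠-89.7° Ω.
Step 4 — Power factor: PF = cos(φ) = Re(Z)/|Z| = 1000/176853 = 0.005654.
Step 5 — Type: Im(Z) = -1.769e+05 ⇒ leading (phase φ = -89.7°).

PF = 0.005654 (leading, φ = -89.7°)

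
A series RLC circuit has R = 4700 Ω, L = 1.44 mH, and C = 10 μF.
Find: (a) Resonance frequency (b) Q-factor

Step 1 — Resonance condition Im(Z)=0 gives ω₀ = 1/√(LC).
Step 2 — ω₀ = 1/√(0.00144·1e-05) = 8333 rad/s.
Step 3 — f₀ = ω₀/(2π) = 1326 Hz.
Step 4 — Series Q: Q = ω₀L/R = 8333·0.00144/4700 = 0.002553.

(a) f₀ = 1326 Hz  (b) Q = 0.002553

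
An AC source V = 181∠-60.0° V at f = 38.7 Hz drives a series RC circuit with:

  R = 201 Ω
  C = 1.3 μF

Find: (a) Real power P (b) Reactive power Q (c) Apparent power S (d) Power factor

Step 1 — Angular frequency: ω = 2π·f = 2π·38.7 = 243.2 rad/s.
Step 2 — Component impedances:
  R: Z = R = 201 Ω
  C: Z = 1/(jωC) = -j/(ω·C) = 0 - j3163 Ω
Step 3 — Series combination: Z_total = R + C = 201 - j3163 Ω = 3170∠-86.4° Ω.
Step 4 — Source phasor: V = 181∠-60.0° V = 90.5 - j156.8 V.
Step 5 — Current: I = V / Z = 0.05116 + j0.02536 A = 0.0571∠26.4° A.
Step 6 — Complex power: S = V·I* = 0.6553 - j10.31 VA.
Step 7 — Real power: P = Re(S) = 0.6553 W.
Step 8 — Reactive power: Q = Im(S) = -10.31 VAR.
Step 9 — Apparent power: |S| = 10.34 VA.
Step 10 — Power factor: PF = P/|S| = 0.06341 (leading).

(a) P = 0.6553 W  (b) Q = -10.31 VAR  (c) S = 10.34 VA  (d) PF = 0.06341 (leading)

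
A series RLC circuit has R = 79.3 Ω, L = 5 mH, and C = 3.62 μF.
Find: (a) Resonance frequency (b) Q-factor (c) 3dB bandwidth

Step 1 — Resonance condition Im(Z)=0 gives ω₀ = 1/√(LC).
Step 2 — ω₀ = 1/√(0.005·3.62e-06) = 7433 rad/s.
Step 3 — f₀ = ω₀/(2π) = 1183 Hz.
Step 4 — Series Q: Q = ω₀L/R = 7433·0.005/79.3 = 0.4687.
Step 5 — 3dB bandwidth: Δω = ω₀/Q = 1.586e+04 rad/s; BW = Δω/(2π) = 2524 Hz.

(a) f₀ = 1183 Hz  (b) Q = 0.4687  (c) BW = 2524 Hz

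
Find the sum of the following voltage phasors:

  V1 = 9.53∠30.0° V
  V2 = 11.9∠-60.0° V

Step 1 — Convert each phasor to rectangular form:
  V1 = 9.53·(cos(30.0°) + j·sin(30.0°)) = 8.253 + j4.765 V
  V2 = 11.9·(cos(-60.0°) + j·sin(-60.0°)) = 5.95 - j10.31 V
Step 2 — Sum components: V_total = 14.2 - j5.541 V.
Step 3 — Convert to polar: |V_total| = 15.25 V, ∠V_total = -21.3°.

V_total = 15.25∠-21.3° V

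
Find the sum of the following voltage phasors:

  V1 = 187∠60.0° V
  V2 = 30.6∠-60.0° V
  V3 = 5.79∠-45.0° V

Step 1 — Convert each phasor to rectangular form:
  V1 = 187·(cos(60.0°) + j·sin(60.0°)) = 93.5 + j161.9 V
  V2 = 30.6·(cos(-60.0°) + j·sin(-60.0°)) = 15.3 - j26.5 V
  V3 = 5.79·(cos(-45.0°) + j·sin(-45.0°)) = 4.094 - j4.094 V
Step 2 — Sum components: V_total = 112.9 + j131.4 V.
Step 3 — Convert to polar: |V_total| = 173.2 V, ∠V_total = 49.3°.

V_total = 173.2∠49.3° V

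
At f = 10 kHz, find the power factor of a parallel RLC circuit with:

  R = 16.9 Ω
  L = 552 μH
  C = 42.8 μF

Step 1 — Angular frequency: ω = 2π·f = 2π·1e+04 = 6.283e+04 rad/s.
Step 2 — Component impedances:
  R: Z = R = 16.9 Ω
  L: Z = jωL = j·6.283e+04·0.000552 = 0 + j34.68 Ω
  C: Z = 1/(jωC) = -j/(ω·C) = 0 - j0.3719 Ω
Step 3 — Parallel combination: 1/Z_total = 1/R + 1/L + 1/C; Z_total = 0.008356 - j0.3757 Ω = 0.3758∠-88.7° Ω.
Step 4 — Power factor: PF = cos(φ) = Re(Z)/|Z| = 0.008356/0.3758 = 0.02224.
Step 5 — Type: Im(Z) = -0.3757 ⇒ leading (phase φ = -88.7°).

PF = 0.02224 (leading, φ = -88.7°)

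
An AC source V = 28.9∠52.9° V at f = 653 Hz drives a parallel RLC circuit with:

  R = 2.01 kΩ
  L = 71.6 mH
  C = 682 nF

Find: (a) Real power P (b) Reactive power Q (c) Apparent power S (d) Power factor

Step 1 — Angular frequency: ω = 2π·f = 2π·653 = 4103 rad/s.
Step 2 — Component impedances:
  R: Z = R = 2010 Ω
  L: Z = jωL = j·4103·0.0716 = 0 + j293.8 Ω
  C: Z = 1/(jωC) = -j/(ω·C) = 0 - j357.4 Ω
Step 3 — Parallel combination: 1/Z_total = 1/R + 1/L + 1/C; Z_total = 809.5 + j985.8 Ω = 1276∠50.6° Ω.
Step 4 — Source phasor: V = 28.9∠52.9° V = 17.43 + j23.05 V.
Step 5 — Current: I = V / Z = 0.02264 + j0.0009063 A = 0.02266∠2.3° A.
Step 6 — Complex power: S = V·I* = 0.4155 + j0.506 VA.
Step 7 — Real power: P = Re(S) = 0.4155 W.
Step 8 — Reactive power: Q = Im(S) = 0.506 VAR.
Step 9 — Apparent power: |S| = 0.6548 VA.
Step 10 — Power factor: PF = P/|S| = 0.6346 (lagging).

(a) P = 0.4155 W  (b) Q = 0.506 VAR  (c) S = 0.6548 VA  (d) PF = 0.6346 (lagging)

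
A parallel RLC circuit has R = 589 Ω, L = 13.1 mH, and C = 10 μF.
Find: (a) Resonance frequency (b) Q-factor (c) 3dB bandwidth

Step 1 — Resonance: ω₀ = 1/√(LC) = 1/√(0.0131·1e-05) = 2763 rad/s.
Step 2 — f₀ = ω₀/(2π) = 439.7 Hz.
Step 3 — Parallel Q: Q = R/(ω₀L) = 589/(2763·0.0131) = 16.27.
Step 4 — Bandwidth: Δω = ω₀/Q = 169.8 rad/s; BW = Δω/(2π) = 27.02 Hz.

(a) f₀ = 439.7 Hz  (b) Q = 16.27  (c) BW = 27.02 Hz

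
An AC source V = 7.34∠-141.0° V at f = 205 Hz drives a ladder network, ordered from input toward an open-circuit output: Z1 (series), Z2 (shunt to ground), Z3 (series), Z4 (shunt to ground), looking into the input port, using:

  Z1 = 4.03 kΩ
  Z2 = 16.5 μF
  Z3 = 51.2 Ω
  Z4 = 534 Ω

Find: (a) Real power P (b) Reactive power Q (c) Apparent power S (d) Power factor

Step 1 — Angular frequency: ω = 2π·f = 2π·205 = 1288 rad/s.
Step 2 — Component impedances:
  Z1: Z = R = 4030 Ω
  Z2: Z = 1/(jωC) = -j/(ω·C) = 0 - j47.05 Ω
  Z3: Z = R = 51.2 Ω
  Z4: Z = R = 534 Ω
Step 3 — Ladder network (open output): work backward from the far end, alternating series and parallel combinations. Z_in = 4034 - j46.75 Ω = 4034∠-0.7° Ω.
Step 4 — Source phasor: V = 7.34∠-141.0° V = -5.704 - j4.619 V.
Step 5 — Current: I = V / Z = -0.001401 - j0.001161 A = 0.00182∠-140.3° A.
Step 6 — Complex power: S = V·I* = 0.01335 - j0.0001548 VA.
Step 7 — Real power: P = Re(S) = 0.01335 W.
Step 8 — Reactive power: Q = Im(S) = -0.0001548 VAR.
Step 9 — Apparent power: |S| = 0.01336 VA.
Step 10 — Power factor: PF = P/|S| = 0.9999 (leading).

(a) P = 0.01335 W  (b) Q = -0.0001548 VAR  (c) S = 0.01336 VA  (d) PF = 0.9999 (leading)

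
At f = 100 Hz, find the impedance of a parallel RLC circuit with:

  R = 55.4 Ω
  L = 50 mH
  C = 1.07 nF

Step 1 — Angular frequency: ω = 2π·f = 2π·100 = 628.3 rad/s.
Step 2 — Component impedances:
  R: Z = R = 55.4 Ω
  L: Z = jωL = j·628.3·0.05 = 0 + j31.42 Ω
  C: Z = 1/(jωC) = -j/(ω·C) = 0 - j1.487e+06 Ω
Step 3 — Parallel combination: 1/Z_total = 1/R + 1/L + 1/C; Z_total = 13.48 + j23.77 Ω = 27.33∠60.4° Ω.

Z = 13.48 + j23.77 Ω = 27.33∠60.4° Ω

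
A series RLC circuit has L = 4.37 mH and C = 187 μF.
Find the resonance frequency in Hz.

Step 1 — Resonance condition Im(Z)=0 gives ω₀ = 1/√(LC).
Step 2 — ω₀ = 1/√(0.00437·0.000187) = 1106 rad/s.
Step 3 — f₀ = ω₀/(2π) = 176.1 Hz.

f₀ = 176.1 Hz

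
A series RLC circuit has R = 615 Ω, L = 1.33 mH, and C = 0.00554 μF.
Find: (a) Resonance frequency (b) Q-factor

Step 1 — Resonance condition Im(Z)=0 gives ω₀ = 1/√(LC).
Step 2 — ω₀ = 1/√(0.00133·5.54e-09) = 3.684e+05 rad/s.
Step 3 — f₀ = ω₀/(2π) = 5.863e+04 Hz.
Step 4 — Series Q: Q = ω₀L/R = 3.684e+05·0.00133/615 = 0.7967.

(a) f₀ = 5.863e+04 Hz  (b) Q = 0.7967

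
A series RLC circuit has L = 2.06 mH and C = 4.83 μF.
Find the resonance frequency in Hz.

Step 1 — Resonance condition Im(Z)=0 gives ω₀ = 1/√(LC).
Step 2 — ω₀ = 1/√(0.00206·4.83e-06) = 1.003e+04 rad/s.
Step 3 — f₀ = ω₀/(2π) = 1596 Hz.

f₀ = 1596 Hz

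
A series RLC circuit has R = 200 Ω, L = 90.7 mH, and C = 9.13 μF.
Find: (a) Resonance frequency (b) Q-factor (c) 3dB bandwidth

Step 1 — Resonance: ω₀ = 1/√(LC) = 1/√(0.0907·9.13e-06) = 1099 rad/s.
Step 2 — f₀ = ω₀/(2π) = 174.9 Hz.
Step 3 — Series Q: Q = ω₀L/R = 1099·0.0907/200 = 0.4984.
Step 4 — Bandwidth: Δω = ω₀/Q = 2205 rad/s; BW = Δω/(2π) = 350.9 Hz.

(a) f₀ = 174.9 Hz  (b) Q = 0.4984  (c) BW = 350.9 Hz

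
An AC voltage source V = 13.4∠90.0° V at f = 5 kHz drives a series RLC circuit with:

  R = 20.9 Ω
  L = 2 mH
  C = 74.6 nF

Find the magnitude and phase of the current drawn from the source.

Step 1 — Angular frequency: ω = 2π·f = 2π·5000 = 3.142e+04 rad/s.
Step 2 — Component impedances:
  R: Z = R = 20.9 Ω
  L: Z = jωL = j·3.142e+04·0.002 = 0 + j62.83 Ω
  C: Z = 1/(jωC) = -j/(ω·C) = 0 - j426.7 Ω
Step 3 — Series combination: Z_total = R + L + C = 20.9 - j363.9 Ω = 364.5∠-86.7° Ω.
Step 4 — Source phasor: V = 13.4∠90.0° V = 0 + j13.4 V.
Step 5 — Ohm's law: I = V / Z_total = (0 + j13.4) / (20.9 - j363.9) = -0.03671 + j0.002108 A.
Step 6 — Convert to polar: |I| = 0.03677 A, ∠I = 176.7°.

I = 0.03677∠176.7° A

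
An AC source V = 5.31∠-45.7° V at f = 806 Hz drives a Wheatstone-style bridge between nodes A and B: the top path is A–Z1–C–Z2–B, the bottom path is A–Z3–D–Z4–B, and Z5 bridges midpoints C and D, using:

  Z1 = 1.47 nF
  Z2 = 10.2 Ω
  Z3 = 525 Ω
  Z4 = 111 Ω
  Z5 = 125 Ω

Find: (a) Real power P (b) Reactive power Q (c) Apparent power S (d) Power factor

Step 1 — Angular frequency: ω = 2π·f = 2π·806 = 5064 rad/s.
Step 2 — Component impedances:
  Z1: Z = 1/(jωC) = -j/(ω·C) = 0 - j1.343e+05 Ω
  Z2: Z = R = 10.2 Ω
  Z3: Z = R = 525 Ω
  Z4: Z = R = 111 Ω
  Z5: Z = R = 125 Ω
Step 3 — Bridge requires nodal analysis (the Z5 bridge couples midpoints C and D, so the two paths cannot be reduced to a simple series/parallel combination). Setting node B to ground and injecting 1 A at node A, the 3-node admittance system at A, C, D solves to V_A = Z_AB = 585.9 - j2.516 Ω = 585.9∠-0.2° Ω.
Step 4 — Source phasor: V = 5.31∠-45.7° V = 3.709 - j3.8 V.
Step 5 — Current: I = V / Z = 0.006357 - j0.006459 A = 0.009062∠-45.5° A.
Step 6 — Complex power: S = V·I* = 0.04812 - j0.0002066 VA.
Step 7 — Real power: P = Re(S) = 0.04812 W.
Step 8 — Reactive power: Q = Im(S) = -0.0002066 VAR.
Step 9 — Apparent power: |S| = 0.04812 VA.
Step 10 — Power factor: PF = P/|S| = 1 (leading).

(a) P = 0.04812 W  (b) Q = -0.0002066 VAR  (c) S = 0.04812 VA  (d) PF = 1 (leading)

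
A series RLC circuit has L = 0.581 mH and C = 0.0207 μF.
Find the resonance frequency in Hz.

Step 1 — Resonance condition Im(Z)=0 gives ω₀ = 1/√(LC).
Step 2 — ω₀ = 1/√(0.000581·2.07e-08) = 2.884e+05 rad/s.
Step 3 — f₀ = ω₀/(2π) = 4.589e+04 Hz.

f₀ = 4.589e+04 Hz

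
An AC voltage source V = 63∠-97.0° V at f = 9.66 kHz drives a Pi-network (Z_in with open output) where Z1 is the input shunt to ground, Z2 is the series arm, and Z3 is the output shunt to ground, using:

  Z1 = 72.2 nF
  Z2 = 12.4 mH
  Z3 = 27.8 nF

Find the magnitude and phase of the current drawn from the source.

Step 1 — Angular frequency: ω = 2π·f = 2π·9660 = 6.07e+04 rad/s.
Step 2 — Component impedances:
  Z1: Z = 1/(jωC) = -j/(ω·C) = 0 - j228.2 Ω
  Z2: Z = jωL = j·6.07e+04·0.0124 = 0 + j752.6 Ω
  Z3: Z = 1/(jωC) = -j/(ω·C) = 0 - j592.6 Ω
Step 3 — With open output, the series arm Z2 and the output shunt Z3 appear in series to ground: Z2 + Z3 = 0 + j160 Ω.
Step 4 — Parallel with input shunt Z1: Z_in = Z1 || (Z2 + Z3) = 0 + j535.1 Ω = 535.1∠90.0° Ω.
Step 5 — Source phasor: V = 63∠-97.0° V = -7.678 - j62.53 V.
Step 6 — Ohm's law: I = V / Z_total = (-7.678 - j62.53) / (0 + j535.1) = -0.1169 + j0.01435 A.
Step 7 — Convert to polar: |I| = 0.1177 A, ∠I = 173.0°.

I = 0.1177∠173.0° A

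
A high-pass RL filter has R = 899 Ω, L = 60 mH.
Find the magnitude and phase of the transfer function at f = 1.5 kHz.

Step 1 — Angular frequency: ω = 2π·1500 = 9425 rad/s.
Step 2 — Transfer function: H(jω) = jωL/(R + jωL).
Step 3 — Numerator jωL = j·565.5; denominator R + jωL = 899 + j565.5.
Step 4 — H = 0.2835 + j0.4507.
Step 5 — Magnitude: |H| = 0.5324 (-5.5 dB); phase: φ = 57.8°.

|H| = 0.5324 (-5.5 dB), φ = 57.8°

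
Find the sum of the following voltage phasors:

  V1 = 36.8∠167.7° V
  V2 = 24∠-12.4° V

Step 1 — Convert each phasor to rectangular form:
  V1 = 36.8·(cos(167.7°) + j·sin(167.7°)) = -35.96 + j7.84 V
  V2 = 24·(cos(-12.4°) + j·sin(-12.4°)) = 23.44 - j5.154 V
Step 2 — Sum components: V_total = -12.52 + j2.686 V.
Step 3 — Convert to polar: |V_total| = 12.8 V, ∠V_total = 167.9°.

V_total = 12.8∠167.9° V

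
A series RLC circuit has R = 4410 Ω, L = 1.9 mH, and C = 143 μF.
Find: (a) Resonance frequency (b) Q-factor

Step 1 — Resonance condition Im(Z)=0 gives ω₀ = 1/√(LC).
Step 2 — ω₀ = 1/√(0.0019·0.000143) = 1918 rad/s.
Step 3 — f₀ = ω₀/(2π) = 305.3 Hz.
Step 4 — Series Q: Q = ω₀L/R = 1918·0.0019/4410 = 0.0008266.

(a) f₀ = 305.3 Hz  (b) Q = 0.0008266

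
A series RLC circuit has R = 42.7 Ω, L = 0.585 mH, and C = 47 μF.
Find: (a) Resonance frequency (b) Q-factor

Step 1 — Resonance condition Im(Z)=0 gives ω₀ = 1/√(LC).
Step 2 — ω₀ = 1/√(0.000585·4.7e-05) = 6031 rad/s.
Step 3 — f₀ = ω₀/(2π) = 959.8 Hz.
Step 4 — Series Q: Q = ω₀L/R = 6031·0.000585/42.7 = 0.08262.

(a) f₀ = 959.8 Hz  (b) Q = 0.08262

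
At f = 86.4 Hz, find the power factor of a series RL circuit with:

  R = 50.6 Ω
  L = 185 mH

Step 1 — Angular frequency: ω = 2π·f = 2π·86.4 = 542.9 rad/s.
Step 2 — Component impedances:
  R: Z = R = 50.6 Ω
  L: Z = jωL = j·542.9·0.185 = 0 + j100.4 Ω
Step 3 — Series combination: Z_total = R + L = 50.6 + j100.4 Ω = 112.5∠63.3° Ω.
Step 4 — Power factor: PF = cos(φ) = Re(Z)/|Z| = 50.6/112.46 = 0.4499.
Step 5 — Type: Im(Z) = 100.4 ⇒ lagging (phase φ = 63.3°).

PF = 0.4499 (lagging, φ = 63.3°)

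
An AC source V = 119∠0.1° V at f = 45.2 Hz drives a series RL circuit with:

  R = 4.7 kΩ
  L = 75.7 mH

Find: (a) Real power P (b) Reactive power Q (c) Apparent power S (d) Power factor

Step 1 — Angular frequency: ω = 2π·f = 2π·45.2 = 284 rad/s.
Step 2 — Component impedances:
  R: Z = R = 4700 Ω
  L: Z = jωL = j·284·0.0757 = 0 + j21.5 Ω
Step 3 — Series combination: Z_total = R + L = 4700 + j21.5 Ω = 4700∠0.3° Ω.
Step 4 — Source phasor: V = 119∠0.1° V = 119 + j0.2077 V.
Step 5 — Current: I = V / Z = 0.02532 - j7.162e-05 A = 0.02532∠-0.2° A.
Step 6 — Complex power: S = V·I* = 3.013 + j0.01378 VA.
Step 7 — Real power: P = Re(S) = 3.013 W.
Step 8 — Reactive power: Q = Im(S) = 0.01378 VAR.
Step 9 — Apparent power: |S| = 3.013 VA.
Step 10 — Power factor: PF = P/|S| = 1 (lagging).

(a) P = 3.013 W  (b) Q = 0.01378 VAR  (c) S = 3.013 VA  (d) PF = 1 (lagging)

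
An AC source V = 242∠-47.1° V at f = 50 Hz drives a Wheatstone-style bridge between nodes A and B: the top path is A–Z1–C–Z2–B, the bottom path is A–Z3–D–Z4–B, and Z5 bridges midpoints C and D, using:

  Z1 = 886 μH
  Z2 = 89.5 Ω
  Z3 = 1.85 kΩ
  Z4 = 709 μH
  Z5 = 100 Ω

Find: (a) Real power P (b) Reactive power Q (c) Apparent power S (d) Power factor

Step 1 — Angular frequency: ω = 2π·f = 2π·50 = 314.2 rad/s.
Step 2 — Component impedances:
  Z1: Z = jωL = j·314.2·0.000886 = 0 + j0.2783 Ω
  Z2: Z = R = 89.5 Ω
  Z3: Z = R = 1850 Ω
  Z4: Z = jωL = j·314.2·0.000709 = 0 + j0.2227 Ω
  Z5: Z = R = 100 Ω
Step 3 — Bridge requires nodal analysis (the Z5 bridge couples midpoints C and D, so the two paths cannot be reduced to a simple series/parallel combination). Setting node B to ground and injecting 1 A at node A, the 3-node admittance system at A, C, D solves to V_A = Z_AB = 46.05 + j0.3171 Ω = 46.05∠0.4° Ω.
Step 4 — Source phasor: V = 242∠-47.1° V = 164.7 - j177.3 V.
Step 5 — Current: I = V / Z = 3.55 - j3.874 A = 5.255∠-47.5° A.
Step 6 — Complex power: S = V·I* = 1272 + j8.757 VA.
Step 7 — Real power: P = Re(S) = 1272 W.
Step 8 — Reactive power: Q = Im(S) = 8.757 VAR.
Step 9 — Apparent power: |S| = 1272 VA.
Step 10 — Power factor: PF = P/|S| = 1 (lagging).

(a) P = 1272 W  (b) Q = 8.757 VAR  (c) S = 1272 VA  (d) PF = 1 (lagging)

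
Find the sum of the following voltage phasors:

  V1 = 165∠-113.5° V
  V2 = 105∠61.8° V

Step 1 — Convert each phasor to rectangular form:
  V1 = 165·(cos(-113.5°) + j·sin(-113.5°)) = -65.79 - j151.3 V
  V2 = 105·(cos(61.8°) + j·sin(61.8°)) = 49.62 + j92.54 V
Step 2 — Sum components: V_total = -16.18 - j58.78 V.
Step 3 — Convert to polar: |V_total| = 60.96 V, ∠V_total = -105.4°.

V_total = 60.96∠-105.4° V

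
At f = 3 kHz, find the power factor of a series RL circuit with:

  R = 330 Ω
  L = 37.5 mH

Step 1 — Angular frequency: ω = 2π·f = 2π·3000 = 1.885e+04 rad/s.
Step 2 — Component impedances:
  R: Z = R = 330 Ω
  L: Z = jωL = j·1.885e+04·0.0375 = 0 + j706.9 Ω
Step 3 — Series combination: Z_total = R + L = 330 + j706.9 Ω = 780.1∠65.0° Ω.
Step 4 — Power factor: PF = cos(φ) = Re(Z)/|Z| = 330/780.1 = 0.423.
Step 5 — Type: Im(Z) = 706.9 ⇒ lagging (phase φ = 65.0°).

PF = 0.423 (lagging, φ = 65.0°)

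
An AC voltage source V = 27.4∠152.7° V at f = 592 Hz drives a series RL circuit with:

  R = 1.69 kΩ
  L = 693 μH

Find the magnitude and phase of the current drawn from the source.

Step 1 — Angular frequency: ω = 2π·f = 2π·592 = 3720 rad/s.
Step 2 — Component impedances:
  R: Z = R = 1690 Ω
  L: Z = jωL = j·3720·0.000693 = 0 + j2.578 Ω
Step 3 — Series combination: Z_total = R + L = 1690 + j2.578 Ω = 1690∠0.1° Ω.
Step 4 — Source phasor: V = 27.4∠152.7° V = -24.35 + j12.57 V.
Step 5 — Ohm's law: I = V / Z_total = (-24.35 + j12.57) / (1690 + j2.578) = -0.0144 + j0.007458 A.
Step 6 — Convert to polar: |I| = 0.01621 A, ∠I = 152.6°.

I = 0.01621∠152.6° A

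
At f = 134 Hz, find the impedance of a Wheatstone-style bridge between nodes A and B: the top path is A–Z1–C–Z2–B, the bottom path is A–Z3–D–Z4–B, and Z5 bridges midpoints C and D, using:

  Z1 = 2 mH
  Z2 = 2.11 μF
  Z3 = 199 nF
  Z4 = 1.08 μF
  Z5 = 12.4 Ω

Step 1 — Angular frequency: ω = 2π·f = 2π·134 = 841.9 rad/s.
Step 2 — Component impedances:
  Z1: Z = jωL = j·841.9·0.002 = 0 + j1.684 Ω
  Z2: Z = 1/(jωC) = -j/(ω·C) = 0 - j562.9 Ω
  Z3: Z = 1/(jωC) = -j/(ω·C) = 0 - j5968 Ω
  Z4: Z = 1/(jωC) = -j/(ω·C) = 0 - j1100 Ω
  Z5: Z = R = 12.4 Ω
Step 3 — Bridge requires nodal analysis (the Z5 bridge couples midpoints C and D, so the two paths cannot be reduced to a simple series/parallel combination). Setting node B to ground and injecting 1 A at node A, the 3-node admittance system at A, C, D solves to V_A = Z_AB = 1.424 - j370.7 Ω = 370.7∠-89.8° Ω.

Z = 1.424 - j370.7 Ω = 370.7∠-89.8° Ω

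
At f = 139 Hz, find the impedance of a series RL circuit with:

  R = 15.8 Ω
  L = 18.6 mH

Step 1 — Angular frequency: ω = 2π·f = 2π·139 = 873.4 rad/s.
Step 2 — Component impedances:
  R: Z = R = 15.8 Ω
  L: Z = jωL = j·873.4·0.0186 = 0 + j16.24 Ω
Step 3 — Series combination: Z_total = R + L = 15.8 + j16.24 Ω = 22.66∠45.8° Ω.

Z = 15.8 + j16.24 Ω = 22.66∠45.8° Ω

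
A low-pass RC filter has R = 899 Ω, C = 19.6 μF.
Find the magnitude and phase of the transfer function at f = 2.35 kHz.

Step 1 — Angular frequency: ω = 2π·2350 = 1.477e+04 rad/s.
Step 2 — Transfer function: H(jω) = 1/(1 + jωRC).
Step 3 — Denominator: 1 + jωRC = 1 + j·1.477e+04·899·1.96e-05 = 1 + j260.2.
Step 4 — H = 1.477e-05 - j0.003844.
Step 5 — Magnitude: |H| = 0.003844 (-48.3 dB); phase: φ = -89.8°.

|H| = 0.003844 (-48.3 dB), φ = -89.8°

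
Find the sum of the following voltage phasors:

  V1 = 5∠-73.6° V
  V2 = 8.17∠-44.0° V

Step 1 — Convert each phasor to rectangular form:
  V1 = 5·(cos(-73.6°) + j·sin(-73.6°)) = 1.412 - j4.797 V
  V2 = 8.17·(cos(-44.0°) + j·sin(-44.0°)) = 5.877 - j5.675 V
Step 2 — Sum components: V_total = 7.289 - j10.47 V.
Step 3 — Convert to polar: |V_total| = 12.76 V, ∠V_total = -55.2°.

V_total = 12.76∠-55.2° V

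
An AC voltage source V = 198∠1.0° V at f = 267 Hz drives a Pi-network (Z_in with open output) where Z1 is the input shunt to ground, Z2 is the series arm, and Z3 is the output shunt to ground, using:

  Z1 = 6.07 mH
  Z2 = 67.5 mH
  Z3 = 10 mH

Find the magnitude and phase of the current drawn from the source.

Step 1 — Angular frequency: ω = 2π·f = 2π·267 = 1678 rad/s.
Step 2 — Component impedances:
  Z1: Z = jωL = j·1678·0.00607 = 0 + j10.18 Ω
  Z2: Z = jωL = j·1678·0.0675 = 0 + j113.2 Ω
  Z3: Z = jωL = j·1678·0.01 = 0 + j16.78 Ω
Step 3 — With open output, the series arm Z2 and the output shunt Z3 appear in series to ground: Z2 + Z3 = 0 + j130 Ω.
Step 4 — Parallel with input shunt Z1: Z_in = Z1 || (Z2 + Z3) = 0 + j9.443 Ω = 9.443∠90.0° Ω.
Step 5 — Source phasor: V = 198∠1.0° V = 198 + j3.456 V.
Step 6 — Ohm's law: I = V / Z_total = (198 + j3.456) / (0 + j9.443) = 0.3659 - j20.96 A.
Step 7 — Convert to polar: |I| = 20.97 A, ∠I = -89.0°.

I = 20.97∠-89.0° A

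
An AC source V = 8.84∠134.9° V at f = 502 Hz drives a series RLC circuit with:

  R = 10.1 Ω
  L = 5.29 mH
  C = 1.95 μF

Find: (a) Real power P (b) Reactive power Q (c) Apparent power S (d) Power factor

Step 1 — Angular frequency: ω = 2π·f = 2π·502 = 3154 rad/s.
Step 2 — Component impedances:
  R: Z = R = 10.1 Ω
  L: Z = jωL = j·3154·0.00529 = 0 + j16.69 Ω
  C: Z = 1/(jωC) = -j/(ω·C) = 0 - j162.6 Ω
Step 3 — Series combination: Z_total = R + L + C = 10.1 - j145.9 Ω = 146.2∠-86.0° Ω.
Step 4 — Source phasor: V = 8.84∠134.9° V = -6.24 + j6.262 V.
Step 5 — Current: I = V / Z = -0.04566 - j0.03961 A = 0.06044∠-139.1° A.
Step 6 — Complex power: S = V·I* = 0.0369 - j0.5331 VA.
Step 7 — Real power: P = Re(S) = 0.0369 W.
Step 8 — Reactive power: Q = Im(S) = -0.5331 VAR.
Step 9 — Apparent power: |S| = 0.5343 VA.
Step 10 — Power factor: PF = P/|S| = 0.06906 (leading).

(a) P = 0.0369 W  (b) Q = -0.5331 VAR  (c) S = 0.5343 VA  (d) PF = 0.06906 (leading)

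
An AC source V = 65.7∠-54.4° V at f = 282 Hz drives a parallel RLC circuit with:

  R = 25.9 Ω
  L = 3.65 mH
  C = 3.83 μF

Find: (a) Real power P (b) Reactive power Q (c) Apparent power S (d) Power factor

Step 1 — Angular frequency: ω = 2π·f = 2π·282 = 1772 rad/s.
Step 2 — Component impedances:
  R: Z = R = 25.9 Ω
  L: Z = jωL = j·1772·0.00365 = 0 + j6.467 Ω
  C: Z = 1/(jωC) = -j/(ω·C) = 0 - j147.4 Ω
Step 3 — Parallel combination: 1/Z_total = 1/R + 1/L + 1/C; Z_total = 1.654 + j6.332 Ω = 6.545∠75.4° Ω.
Step 4 — Source phasor: V = 65.7∠-54.4° V = 38.25 - j53.42 V.
Step 5 — Current: I = V / Z = -6.421 - j7.717 A = 10.04∠-129.8° A.
Step 6 — Complex power: S = V·I* = 166.7 + j638.1 VA.
Step 7 — Real power: P = Re(S) = 166.7 W.
Step 8 — Reactive power: Q = Im(S) = 638.1 VAR.
Step 9 — Apparent power: |S| = 659.5 VA.
Step 10 — Power factor: PF = P/|S| = 0.2527 (lagging).

(a) P = 166.7 W  (b) Q = 638.1 VAR  (c) S = 659.5 VA  (d) PF = 0.2527 (lagging)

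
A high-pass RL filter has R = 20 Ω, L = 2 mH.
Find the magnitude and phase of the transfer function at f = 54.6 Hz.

Step 1 — Angular frequency: ω = 2π·54.6 = 343.1 rad/s.
Step 2 — Transfer function: H(jω) = jωL/(R + jωL).
Step 3 — Numerator jωL = j·0.6861; denominator R + jωL = 20 + j0.6861.
Step 4 — H = 0.001176 + j0.03427.
Step 5 — Magnitude: |H| = 0.03429 (-29.3 dB); phase: φ = 88.0°.

|H| = 0.03429 (-29.3 dB), φ = 88.0°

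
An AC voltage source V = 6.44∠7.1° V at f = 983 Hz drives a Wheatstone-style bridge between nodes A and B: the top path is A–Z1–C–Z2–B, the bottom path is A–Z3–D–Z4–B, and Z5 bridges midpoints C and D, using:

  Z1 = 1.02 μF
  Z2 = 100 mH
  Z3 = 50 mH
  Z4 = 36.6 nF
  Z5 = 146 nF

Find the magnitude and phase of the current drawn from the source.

Step 1 — Angular frequency: ω = 2π·f = 2π·983 = 6176 rad/s.
Step 2 — Component impedances:
  Z1: Z = 1/(jωC) = -j/(ω·C) = 0 - j158.7 Ω
  Z2: Z = jωL = j·6176·0.1 = 0 + j617.6 Ω
  Z3: Z = jωL = j·6176·0.05 = 0 + j308.8 Ω
  Z4: Z = 1/(jωC) = -j/(ω·C) = 0 - j4424 Ω
  Z5: Z = 1/(jωC) = -j/(ω·C) = 0 - j1109 Ω
Step 3 — Bridge requires nodal analysis (the Z5 bridge couples midpoints C and D, so the two paths cannot be reduced to a simple series/parallel combination). Setting node B to ground and injecting 1 A at node A, the 3-node admittance system at A, C, D solves to V_A = Z_AB = 0 + j537 Ω = 537∠90.0° Ω.
Step 4 — Source phasor: V = 6.44∠7.1° V = 6.391 + j0.796 V.
Step 5 — Ohm's law: I = V / Z_total = (6.391 + j0.796) / (0 + j537) = 0.001482 - j0.0119 A.
Step 6 — Convert to polar: |I| = 0.01199 A, ∠I = -82.9°.

I = 0.01199∠-82.9° A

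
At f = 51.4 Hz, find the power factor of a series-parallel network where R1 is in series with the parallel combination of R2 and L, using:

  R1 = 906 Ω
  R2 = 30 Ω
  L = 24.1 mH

Step 1 — Angular frequency: ω = 2π·f = 2π·51.4 = 323 rad/s.
Step 2 — Component impedances:
  R1: Z = R = 906 Ω
  R2: Z = R = 30 Ω
  L: Z = jωL = j·323·0.0241 = 0 + j7.783 Ω
Step 3 — Parallel branch: R2 || L = 1/(1/R2 + 1/L) = 1.892 + j7.292 Ω.
Step 4 — Series with R1: Z_total = R1 + (R2 || L) = 907.9 + j7.292 Ω = 907.9∠0.5° Ω.
Step 5 — Power factor: PF = cos(φ) = Re(Z)/|Z| = 907.9/907.9 = 1.
Step 6 — Type: Im(Z) = 7.292 ⇒ lagging (phase φ = 0.5°).

PF = 1 (lagging, φ = 0.5°)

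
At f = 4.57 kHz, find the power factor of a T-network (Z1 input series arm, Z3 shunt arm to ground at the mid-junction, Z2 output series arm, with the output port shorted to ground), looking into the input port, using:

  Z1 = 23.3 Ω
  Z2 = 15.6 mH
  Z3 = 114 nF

Step 1 — Angular frequency: ω = 2π·f = 2π·4570 = 2.871e+04 rad/s.
Step 2 — Component impedances:
  Z1: Z = R = 23.3 Ω
  Z2: Z = jωL = j·2.871e+04·0.0156 = 0 + j447.9 Ω
  Z3: Z = 1/(jωC) = -j/(ω·C) = 0 - j305.5 Ω
Step 3 — With the output port shorted to ground, the output series arm Z2 runs from the junction to ground; the shunt arm Z3 also runs from the junction to ground. They appear in parallel: Z3 || Z2 = 0 - j960.6 Ω.
Step 4 — Series with input arm Z1: Z_in = Z1 + (Z3 || Z2) = 23.3 - j960.6 Ω = 960.9∠-88.6° Ω.
Step 5 — Power factor: PF = cos(φ) = Re(Z)/|Z| = 23.3/960.9 = 0.02425.
Step 6 — Type: Im(Z) = -960.6 ⇒ leading (phase φ = -88.6°).

PF = 0.02425 (leading, φ = -88.6°)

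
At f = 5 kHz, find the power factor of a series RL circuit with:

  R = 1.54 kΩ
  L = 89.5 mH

Step 1 — Angular frequency: ω = 2π·f = 2π·5000 = 3.142e+04 rad/s.
Step 2 — Component impedances:
  R: Z = R = 1540 Ω
  L: Z = jωL = j·3.142e+04·0.0895 = 0 + j2812 Ω
Step 3 — Series combination: Z_total = R + L = 1540 + j2812 Ω = 3206∠61.3° Ω.
Step 4 — Power factor: PF = cos(φ) = Re(Z)/|Z| = 1540/3205.8 = 0.4804.
Step 5 — Type: Im(Z) = 2812 ⇒ lagging (phase φ = 61.3°).

PF = 0.4804 (lagging, φ = 61.3°)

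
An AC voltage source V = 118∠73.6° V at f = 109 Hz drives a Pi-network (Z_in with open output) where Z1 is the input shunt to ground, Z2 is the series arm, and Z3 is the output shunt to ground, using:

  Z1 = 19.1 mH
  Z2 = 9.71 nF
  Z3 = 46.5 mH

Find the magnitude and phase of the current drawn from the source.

Step 1 — Angular frequency: ω = 2π·f = 2π·109 = 684.9 rad/s.
Step 2 — Component impedances:
  Z1: Z = jωL = j·684.9·0.0191 = 0 + j13.08 Ω
  Z2: Z = 1/(jωC) = -j/(ω·C) = 0 - j1.504e+05 Ω
  Z3: Z = jωL = j·684.9·0.0465 = 0 + j31.85 Ω
Step 3 — With open output, the series arm Z2 and the output shunt Z3 appear in series to ground: Z2 + Z3 = 0 - j1.503e+05 Ω.
Step 4 — Parallel with input shunt Z1: Z_in = Z1 || (Z2 + Z3) = 0 + j13.08 Ω = 13.08∠90.0° Ω.
Step 5 — Source phasor: V = 118∠73.6° V = 33.32 + j113.2 V.
Step 6 — Ohm's law: I = V / Z_total = (33.32 + j113.2) / (0 + j13.08) = 8.653 - j2.547 A.
Step 7 — Convert to polar: |I| = 9.02 A, ∠I = -16.4°.

I = 9.02∠-16.4° A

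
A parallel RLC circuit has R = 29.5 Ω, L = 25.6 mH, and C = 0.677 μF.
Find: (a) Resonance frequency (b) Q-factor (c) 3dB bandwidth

Step 1 — Resonance: ω₀ = 1/√(LC) = 1/√(0.0256·6.77e-07) = 7596 rad/s.
Step 2 — f₀ = ω₀/(2π) = 1209 Hz.
Step 3 — Parallel Q: Q = R/(ω₀L) = 29.5/(7596·0.0256) = 0.1517.
Step 4 — Bandwidth: Δω = ω₀/Q = 5.007e+04 rad/s; BW = Δω/(2π) = 7969 Hz.

(a) f₀ = 1209 Hz  (b) Q = 0.1517  (c) BW = 7969 Hz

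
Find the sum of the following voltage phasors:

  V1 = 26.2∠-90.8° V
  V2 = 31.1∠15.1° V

Step 1 — Convert each phasor to rectangular form:
  V1 = 26.2·(cos(-90.8°) + j·sin(-90.8°)) = -0.3658 - j26.2 V
  V2 = 31.1·(cos(15.1°) + j·sin(15.1°)) = 30.03 + j8.102 V
Step 2 — Sum components: V_total = 29.66 - j18.1 V.
Step 3 — Convert to polar: |V_total| = 34.74 V, ∠V_total = -31.4°.

V_total = 34.74∠-31.4° V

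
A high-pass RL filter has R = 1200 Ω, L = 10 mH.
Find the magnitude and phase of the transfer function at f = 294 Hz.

Step 1 — Angular frequency: ω = 2π·294 = 1847 rad/s.
Step 2 — Transfer function: H(jω) = jωL/(R + jωL).
Step 3 — Numerator jωL = j·18.47; denominator R + jωL = 1200 + j18.47.
Step 4 — H = 0.0002369 + j0.01539.
Step 5 — Magnitude: |H| = 0.01539 (-36.3 dB); phase: φ = 89.1°.

|H| = 0.01539 (-36.3 dB), φ = 89.1°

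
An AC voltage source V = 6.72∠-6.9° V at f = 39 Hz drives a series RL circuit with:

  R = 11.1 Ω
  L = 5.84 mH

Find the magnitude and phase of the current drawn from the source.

Step 1 — Angular frequency: ω = 2π·f = 2π·39 = 245 rad/s.
Step 2 — Component impedances:
  R: Z = R = 11.1 Ω
  L: Z = jωL = j·245·0.00584 = 0 + j1.431 Ω
Step 3 — Series combination: Z_total = R + L = 11.1 + j1.431 Ω = 11.19∠7.3° Ω.
Step 4 — Source phasor: V = 6.72∠-6.9° V = 6.671 - j0.8073 V.
Step 5 — Ohm's law: I = V / Z_total = (6.671 - j0.8073) / (11.1 + j1.431) = 0.582 - j0.1478 A.
Step 6 — Convert to polar: |I| = 0.6004 A, ∠I = -14.2°.

I = 0.6004∠-14.2° A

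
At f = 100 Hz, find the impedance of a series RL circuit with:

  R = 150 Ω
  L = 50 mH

Step 1 — Angular frequency: ω = 2π·f = 2π·100 = 628.3 rad/s.
Step 2 — Component impedances:
  R: Z = R = 150 Ω
  L: Z = jωL = j·628.3·0.05 = 0 + j31.42 Ω
Step 3 — Series combination: Z_total = R + L = 150 + j31.42 Ω = 153.3∠11.8° Ω.

Z = 150 + j31.42 Ω = 153.3∠11.8° Ω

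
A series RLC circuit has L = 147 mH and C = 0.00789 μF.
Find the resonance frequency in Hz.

Step 1 — Resonance condition Im(Z)=0 gives ω₀ = 1/√(LC).
Step 2 — ω₀ = 1/√(0.147·7.89e-09) = 2.936e+04 rad/s.
Step 3 — f₀ = ω₀/(2π) = 4673 Hz.

f₀ = 4673 Hz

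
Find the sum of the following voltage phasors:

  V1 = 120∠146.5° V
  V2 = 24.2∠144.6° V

Step 1 — Convert each phasor to rectangular form:
  V1 = 120·(cos(146.5°) + j·sin(146.5°)) = -100.1 + j66.23 V
  V2 = 24.2·(cos(144.6°) + j·sin(144.6°)) = -19.73 + j14.02 V
Step 2 — Sum components: V_total = -119.8 + j80.25 V.
Step 3 — Convert to polar: |V_total| = 144.2 V, ∠V_total = 146.2°.

V_total = 144.2∠146.2° V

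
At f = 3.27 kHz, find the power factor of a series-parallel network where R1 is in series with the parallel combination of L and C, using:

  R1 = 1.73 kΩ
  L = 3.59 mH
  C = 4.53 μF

Step 1 — Angular frequency: ω = 2π·f = 2π·3270 = 2.055e+04 rad/s.
Step 2 — Component impedances:
  R1: Z = R = 1730 Ω
  L: Z = jωL = j·2.055e+04·0.00359 = 0 + j73.76 Ω
  C: Z = 1/(jωC) = -j/(ω·C) = 0 - j10.74 Ω
Step 3 — Parallel branch: L || C = 1/(1/L + 1/C) = 0 - j12.58 Ω.
Step 4 — Series with R1: Z_total = R1 + (L || C) = 1730 - j12.58 Ω = 1730∠-0.4° Ω.
Step 5 — Power factor: PF = cos(φ) = Re(Z)/|Z| = 1730/1730 = 1.
Step 6 — Type: Im(Z) = -12.58 ⇒ leading (phase φ = -0.4°).

PF = 1 (leading, φ = -0.4°)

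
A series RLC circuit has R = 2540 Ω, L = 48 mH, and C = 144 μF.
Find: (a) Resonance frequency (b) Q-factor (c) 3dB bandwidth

Step 1 — Resonance: ω₀ = 1/√(LC) = 1/√(0.048·0.000144) = 380.4 rad/s.
Step 2 — f₀ = ω₀/(2π) = 60.54 Hz.
Step 3 — Series Q: Q = ω₀L/R = 380.4·0.048/2540 = 0.007188.
Step 4 — Bandwidth: Δω = ω₀/Q = 5.292e+04 rad/s; BW = Δω/(2π) = 8422 Hz.

(a) f₀ = 60.54 Hz  (b) Q = 0.007188  (c) BW = 8422 Hz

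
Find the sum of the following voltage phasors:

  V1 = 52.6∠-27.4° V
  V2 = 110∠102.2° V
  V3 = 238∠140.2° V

Step 1 — Convert each phasor to rectangular form:
  V1 = 52.6·(cos(-27.4°) + j·sin(-27.4°)) = 46.7 - j24.21 V
  V2 = 110·(cos(102.2°) + j·sin(102.2°)) = -23.25 + j107.5 V
  V3 = 238·(cos(140.2°) + j·sin(140.2°)) = -182.9 + j152.3 V
Step 2 — Sum components: V_total = -159.4 + j235.7 V.
Step 3 — Convert to polar: |V_total| = 284.5 V, ∠V_total = 124.1°.

V_total = 284.5∠124.1° V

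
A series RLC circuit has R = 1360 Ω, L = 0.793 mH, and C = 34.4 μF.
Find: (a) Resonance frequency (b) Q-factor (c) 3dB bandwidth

Step 1 — Resonance: ω₀ = 1/√(LC) = 1/√(0.000793·3.44e-05) = 6055 rad/s.
Step 2 — f₀ = ω₀/(2π) = 963.6 Hz.
Step 3 — Series Q: Q = ω₀L/R = 6055·0.000793/1360 = 0.00353.
Step 4 — Bandwidth: Δω = ω₀/Q = 1.715e+06 rad/s; BW = Δω/(2π) = 2.73e+05 Hz.

(a) f₀ = 963.6 Hz  (b) Q = 0.00353  (c) BW = 2.73e+05 Hz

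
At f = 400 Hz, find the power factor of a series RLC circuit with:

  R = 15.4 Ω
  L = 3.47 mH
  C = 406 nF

Step 1 — Angular frequency: ω = 2π·f = 2π·400 = 2513 rad/s.
Step 2 — Component impedances:
  R: Z = R = 15.4 Ω
  L: Z = jωL = j·2513·0.00347 = 0 + j8.721 Ω
  C: Z = 1/(jωC) = -j/(ω·C) = 0 - j980 Ω
Step 3 — Series combination: Z_total = R + L + C = 15.4 - j971.3 Ω = 971.4∠-89.1° Ω.
Step 4 — Power factor: PF = cos(φ) = Re(Z)/|Z| = 15.4/971.4 = 0.01585.
Step 5 — Type: Im(Z) = -971.3 ⇒ leading (phase φ = -89.1°).

PF = 0.01585 (leading, φ = -89.1°)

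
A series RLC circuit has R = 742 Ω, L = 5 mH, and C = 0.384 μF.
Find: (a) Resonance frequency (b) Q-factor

Step 1 — Resonance condition Im(Z)=0 gives ω₀ = 1/√(LC).
Step 2 — ω₀ = 1/√(0.005·3.84e-07) = 2.282e+04 rad/s.
Step 3 — f₀ = ω₀/(2π) = 3632 Hz.
Step 4 — Series Q: Q = ω₀L/R = 2.282e+04·0.005/742 = 0.1538.

(a) f₀ = 3632 Hz  (b) Q = 0.1538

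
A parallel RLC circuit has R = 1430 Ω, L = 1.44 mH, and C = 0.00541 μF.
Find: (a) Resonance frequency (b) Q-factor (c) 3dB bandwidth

Step 1 — Resonance: ω₀ = 1/√(LC) = 1/√(0.00144·5.41e-09) = 3.583e+05 rad/s.
Step 2 — f₀ = ω₀/(2π) = 5.702e+04 Hz.
Step 3 — Parallel Q: Q = R/(ω₀L) = 1430/(3.583e+05·0.00144) = 2.772.
Step 4 — Bandwidth: Δω = ω₀/Q = 1.293e+05 rad/s; BW = Δω/(2π) = 2.057e+04 Hz.

(a) f₀ = 5.702e+04 Hz  (b) Q = 2.772  (c) BW = 2.057e+04 Hz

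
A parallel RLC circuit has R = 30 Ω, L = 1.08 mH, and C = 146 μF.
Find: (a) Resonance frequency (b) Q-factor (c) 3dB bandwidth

Step 1 — Resonance: ω₀ = 1/√(LC) = 1/√(0.00108·0.000146) = 2518 rad/s.
Step 2 — f₀ = ω₀/(2π) = 400.8 Hz.
Step 3 — Parallel Q: Q = R/(ω₀L) = 30/(2518·0.00108) = 11.03.
Step 4 — Bandwidth: Δω = ω₀/Q = 228.3 rad/s; BW = Δω/(2π) = 36.34 Hz.

(a) f₀ = 400.8 Hz  (b) Q = 11.03  (c) BW = 36.34 Hz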